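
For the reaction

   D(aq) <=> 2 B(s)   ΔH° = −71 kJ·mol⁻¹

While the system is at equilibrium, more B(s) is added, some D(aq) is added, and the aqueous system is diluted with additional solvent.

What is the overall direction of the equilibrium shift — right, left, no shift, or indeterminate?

cannot be determined

B is a pure solid; its activity is 1 regardless of amount, so Q is unaffected — no shift from this change.
Adding D (aq), a reactant, drives the reaction to the right.
Dilution lowers every aqueous concentration by the same factor. Δn_aq = 0 − 1 = -1, so the system shifts toward the side with more dissolved moles — to the left.
The individual effects push in opposite directions; without quantitative information the net direction cannot be determined.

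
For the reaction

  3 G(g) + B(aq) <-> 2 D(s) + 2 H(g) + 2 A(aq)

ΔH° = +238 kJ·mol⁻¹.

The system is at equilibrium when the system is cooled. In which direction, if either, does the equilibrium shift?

left

The forward reaction is endothermic. Lowering T favours the exothermic direction — shift to the left.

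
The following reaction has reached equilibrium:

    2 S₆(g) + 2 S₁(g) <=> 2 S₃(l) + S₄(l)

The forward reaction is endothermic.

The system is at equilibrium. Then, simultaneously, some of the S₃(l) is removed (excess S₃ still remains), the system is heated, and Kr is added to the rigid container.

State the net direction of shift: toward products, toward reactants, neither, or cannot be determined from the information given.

right

S₃ is a pure liquid; its activity is 1 regardless of amount, so Q is unaffected — no shift from this change.
The forward reaction is endothermic. Raising T favours the endothermic direction — shift to the right.
At constant volume, adding an inert gas leaves every reacting species' partial pressure unchanged, so Q is unchanged — no shift from this change.
Only the nonzero effect(s) matter; the net shift is to the right.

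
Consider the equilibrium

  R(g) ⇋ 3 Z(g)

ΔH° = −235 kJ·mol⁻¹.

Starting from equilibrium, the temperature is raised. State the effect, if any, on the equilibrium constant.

decreases

K depends on temperature via the van 't Hoff relation. The forward reaction is exothermic, so raising T decreases K.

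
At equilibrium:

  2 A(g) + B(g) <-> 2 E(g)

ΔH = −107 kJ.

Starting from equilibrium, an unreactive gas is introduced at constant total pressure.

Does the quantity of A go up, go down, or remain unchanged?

increases

Adding inert gas at constant total pressure expands the volume and lowers every reacting partial pressure. With Δn_gas = 2 − 3 = -1, Q moves away from K toward the side with fewer gas moles, so the system shifts toward the side with more gas moles — to the left.
The net shift is to the left. A is a reactant, so its amount increases.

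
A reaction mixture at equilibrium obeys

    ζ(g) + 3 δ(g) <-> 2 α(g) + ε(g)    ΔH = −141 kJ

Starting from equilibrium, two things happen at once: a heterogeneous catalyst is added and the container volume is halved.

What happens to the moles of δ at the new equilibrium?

A catalyst speeds both forward and reverse rates equally; it changes neither Q nor K — no shift from this change.
Gas moles: reactants 4, products 3 (Δn_gas = -1). Compression shifts the system toward the side with fewer moles of gas — to the right.
The net shift is to the right. δ is a reactant, so its amount decreases.

decreases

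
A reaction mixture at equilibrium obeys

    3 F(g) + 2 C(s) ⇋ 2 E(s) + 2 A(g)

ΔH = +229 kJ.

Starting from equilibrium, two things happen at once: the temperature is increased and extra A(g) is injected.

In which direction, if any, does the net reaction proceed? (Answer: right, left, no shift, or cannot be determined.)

The forward reaction is endothermic. Raising T favours the endothermic direction — shift to the right.
Adding A (g), a product, drives the reaction to the left.
The individual effects push in opposite directions; without quantitative information the net direction cannot be determined.

cannot be determined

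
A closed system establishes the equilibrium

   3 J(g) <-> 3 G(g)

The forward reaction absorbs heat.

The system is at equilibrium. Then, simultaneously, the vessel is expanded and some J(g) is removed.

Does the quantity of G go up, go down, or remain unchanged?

decreases

Gas moles: reactants 3, products 3. Δn_gas = 0, so a volume change leaves Q equal to K — no shift from this change.
Removing J (g), a reactant, drives the reaction to the left.
The net shift is to the left. G is a product, so its amount decreases.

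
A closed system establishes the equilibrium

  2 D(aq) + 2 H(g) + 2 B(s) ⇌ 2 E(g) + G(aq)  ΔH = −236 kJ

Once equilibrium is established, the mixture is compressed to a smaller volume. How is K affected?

The equilibrium constant depends only on temperature. This perturbation changes neither the position of equilibrium nor K.

unchanged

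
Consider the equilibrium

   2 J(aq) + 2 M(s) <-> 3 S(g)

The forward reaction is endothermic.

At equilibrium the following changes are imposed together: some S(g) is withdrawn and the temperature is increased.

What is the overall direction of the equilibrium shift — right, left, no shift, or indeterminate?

Removing S (g), a product, drives the reaction to the right.
The forward reaction is endothermic. Raising T favours the endothermic direction — shift to the right.
All effects act in the same direction — net shift to the right.

right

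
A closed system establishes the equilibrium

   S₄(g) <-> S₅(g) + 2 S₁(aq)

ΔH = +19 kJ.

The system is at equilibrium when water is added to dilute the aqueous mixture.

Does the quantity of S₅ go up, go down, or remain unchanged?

increases

Dilution lowers every aqueous concentration by the same factor. Δn_aq = 2 − 0 = +2, so the system shifts toward the side with more dissolved moles — to the right.
The net shift is to the right. S₅ is a product, so its amount increases.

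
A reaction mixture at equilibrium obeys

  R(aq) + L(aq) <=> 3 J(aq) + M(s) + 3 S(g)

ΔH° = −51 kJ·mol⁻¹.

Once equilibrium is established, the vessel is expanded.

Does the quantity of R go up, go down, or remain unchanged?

decreases

Gas moles: reactants 0, products 3 (Δn_gas = +3). Expansion shifts the system toward the side with more moles of gas — to the right.
The net shift is to the right. R is a reactant, so its amount decreases.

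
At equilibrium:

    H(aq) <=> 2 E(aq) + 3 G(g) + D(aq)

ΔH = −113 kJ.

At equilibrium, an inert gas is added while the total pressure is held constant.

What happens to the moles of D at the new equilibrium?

increases

Adding inert gas at constant total pressure expands the volume and lowers every reacting partial pressure. With Δn_gas = 3 − 0 = +3, Q moves away from K toward the side with fewer gas moles, so the system shifts toward the side with more gas moles — to the right.
The net shift is to the right. D is a product, so its amount increases.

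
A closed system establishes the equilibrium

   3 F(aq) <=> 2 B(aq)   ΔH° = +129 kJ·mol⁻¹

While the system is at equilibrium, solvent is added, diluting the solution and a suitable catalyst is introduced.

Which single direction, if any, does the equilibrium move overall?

left

Dilution lowers every aqueous concentration by the same factor. Δn_aq = 2 − 3 = -1, so the system shifts toward the side with more dissolved moles — to the left.
A catalyst speeds both forward and reverse rates equally; it changes neither Q nor K — no shift from this change.
Only the nonzero effect(s) matter; the net shift is to the left.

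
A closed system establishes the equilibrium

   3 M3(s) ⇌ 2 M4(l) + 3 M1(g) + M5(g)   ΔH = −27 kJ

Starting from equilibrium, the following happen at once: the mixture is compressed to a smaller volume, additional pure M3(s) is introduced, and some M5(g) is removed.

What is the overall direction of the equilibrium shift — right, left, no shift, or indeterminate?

cannot be determined

Gas moles: reactants 0, products 4 (Δn_gas = +4). Compression shifts the system toward the side with fewer moles of gas — to the left.
M3 is a pure solid; its activity is 1 regardless of amount, so Q is unaffected — no shift from this change.
Removing M5 (g), a product, drives the reaction to the right.
The individual effects push in opposite directions; without quantitative information the net direction cannot be determined.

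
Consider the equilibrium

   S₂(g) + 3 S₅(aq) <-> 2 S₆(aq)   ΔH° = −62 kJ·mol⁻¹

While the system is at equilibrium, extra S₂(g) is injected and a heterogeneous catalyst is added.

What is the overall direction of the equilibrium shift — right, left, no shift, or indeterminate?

Adding S₂ (g), a reactant, drives the reaction to the right.
A catalyst speeds both forward and reverse rates equally; it changes neither Q nor K — no shift from this change.
Only the nonzero effect(s) matter; the net shift is to the right.

right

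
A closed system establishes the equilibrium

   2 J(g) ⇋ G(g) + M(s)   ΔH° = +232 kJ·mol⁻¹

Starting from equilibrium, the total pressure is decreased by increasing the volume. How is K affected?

The equilibrium constant depends only on temperature. This perturbation may move the position of equilibrium, but since T is unchanged, K itself is unchanged.

unchanged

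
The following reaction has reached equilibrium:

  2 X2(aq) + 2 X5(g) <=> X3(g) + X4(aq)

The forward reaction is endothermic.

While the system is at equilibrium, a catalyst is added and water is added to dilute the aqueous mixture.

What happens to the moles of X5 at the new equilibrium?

increases

A catalyst speeds both forward and reverse rates equally; it changes neither Q nor K — no shift from this change.
Dilution lowers every aqueous concentration by the same factor. Δn_aq = 1 − 2 = -1, so the system shifts toward the side with more dissolved moles — to the left.
The net shift is to the left. X5 is a reactant, so its amount increases.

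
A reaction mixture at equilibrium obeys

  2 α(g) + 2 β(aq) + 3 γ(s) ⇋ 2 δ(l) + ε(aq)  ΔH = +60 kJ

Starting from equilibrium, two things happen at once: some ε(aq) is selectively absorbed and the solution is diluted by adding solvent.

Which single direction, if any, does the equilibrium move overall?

Removing ε (aq), a product, drives the reaction to the right.
Dilution lowers every aqueous concentration by the same factor. Δn_aq = 1 − 2 = -1, so the system shifts toward the side with more dissolved moles — to the left.
The individual effects push in opposite directions; without quantitative information the net direction cannot be determined.

cannot be determined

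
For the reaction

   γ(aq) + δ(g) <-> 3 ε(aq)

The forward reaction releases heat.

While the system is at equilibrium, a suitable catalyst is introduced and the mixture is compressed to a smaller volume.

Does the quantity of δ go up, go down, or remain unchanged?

decreases

A catalyst speeds both forward and reverse rates equally; it changes neither Q nor K — no shift from this change.
Gas moles: reactants 1, products 0 (Δn_gas = -1). Compression shifts the system toward the side with fewer moles of gas — to the right.
The net shift is to the right. δ is a reactant, so its amount decreases.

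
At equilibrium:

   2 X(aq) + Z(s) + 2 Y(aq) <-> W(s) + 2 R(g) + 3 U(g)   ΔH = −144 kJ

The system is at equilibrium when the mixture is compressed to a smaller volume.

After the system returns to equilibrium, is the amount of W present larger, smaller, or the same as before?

Gas moles: reactants 0, products 5 (Δn_gas = +5). Compression shifts the system toward the side with fewer moles of gas — to the left.
The net shift is to the left. W is a product, so its amount decreases.

decreases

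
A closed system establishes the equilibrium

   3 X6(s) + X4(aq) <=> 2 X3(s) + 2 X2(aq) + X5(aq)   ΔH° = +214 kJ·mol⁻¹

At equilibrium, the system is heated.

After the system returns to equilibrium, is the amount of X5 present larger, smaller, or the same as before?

The forward reaction is endothermic. Raising T favours the endothermic direction — shift to the right.
The net shift is to the right. X5 is a product, so its amount increases.

increases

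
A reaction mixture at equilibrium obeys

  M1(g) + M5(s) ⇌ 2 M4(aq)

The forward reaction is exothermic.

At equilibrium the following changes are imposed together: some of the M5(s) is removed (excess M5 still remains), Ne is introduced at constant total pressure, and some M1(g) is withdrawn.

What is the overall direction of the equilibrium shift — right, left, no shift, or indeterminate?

M5 is a pure solid; its activity is 1 regardless of amount, so Q is unaffected — no shift from this change.
Adding inert gas at constant total pressure expands the volume and lowers every reacting partial pressure. With Δn_gas = 0 − 1 = -1, Q moves away from K toward the side with fewer gas moles, so the system shifts toward the side with more gas moles — to the left.
Removing M1 (g), a reactant, drives the reaction to the left.
Only the nonzero effect(s) matter; the net shift is to the left.

left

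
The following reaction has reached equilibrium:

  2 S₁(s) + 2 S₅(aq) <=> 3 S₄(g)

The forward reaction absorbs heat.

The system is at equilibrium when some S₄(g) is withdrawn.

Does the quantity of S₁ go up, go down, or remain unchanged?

decreases

Removing S₄ (g), a product, drives the reaction to the right.
The net shift is to the right. S₁ is a reactant, so its amount decreases.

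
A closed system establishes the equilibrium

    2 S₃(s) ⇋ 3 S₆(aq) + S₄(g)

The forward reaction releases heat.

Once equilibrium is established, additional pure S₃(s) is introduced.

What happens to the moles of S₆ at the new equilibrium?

S₃ is a pure solid; its activity is 1 regardless of amount, so Q is unaffected — no shift from this change.
No net shift occurs, so the amount of S₆ is unchanged.

unchanged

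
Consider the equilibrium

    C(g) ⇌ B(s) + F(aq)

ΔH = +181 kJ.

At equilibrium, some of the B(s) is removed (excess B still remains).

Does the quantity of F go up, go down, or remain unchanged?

B is a pure solid; its activity is 1 regardless of amount, so Q is unaffected — no shift from this change.
No net shift occurs, so the amount of F is unchanged.

unchanged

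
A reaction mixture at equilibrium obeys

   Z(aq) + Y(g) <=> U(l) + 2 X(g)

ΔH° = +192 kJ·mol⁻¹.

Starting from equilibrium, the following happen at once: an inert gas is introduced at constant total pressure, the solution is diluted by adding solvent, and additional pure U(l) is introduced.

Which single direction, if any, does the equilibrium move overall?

cannot be determined

Adding inert gas at constant total pressure expands the volume and lowers every reacting partial pressure. With Δn_gas = 2 − 1 = +1, Q moves away from K toward the side with fewer gas moles, so the system shifts toward the side with more gas moles — to the right.
Dilution lowers every aqueous concentration by the same factor. Δn_aq = 0 − 1 = -1, so the system shifts toward the side with more dissolved moles — to the left.
U is a pure liquid; its activity is 1 regardless of amount, so Q is unaffected — no shift from this change.
The individual effects push in opposite directions; without quantitative information the net direction cannot be determined.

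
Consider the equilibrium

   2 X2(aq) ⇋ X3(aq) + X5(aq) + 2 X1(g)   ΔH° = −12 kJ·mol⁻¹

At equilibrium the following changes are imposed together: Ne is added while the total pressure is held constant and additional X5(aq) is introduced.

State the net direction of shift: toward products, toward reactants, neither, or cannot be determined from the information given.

cannot be determined

Adding inert gas at constant total pressure expands the volume and lowers every reacting partial pressure. With Δn_gas = 2 − 0 = +2, Q moves away from K toward the side with fewer gas moles, so the system shifts toward the side with more gas moles — to the right.
Adding X5 (aq), a product, drives the reaction to the left.
The individual effects push in opposite directions; without quantitative information the net direction cannot be determined.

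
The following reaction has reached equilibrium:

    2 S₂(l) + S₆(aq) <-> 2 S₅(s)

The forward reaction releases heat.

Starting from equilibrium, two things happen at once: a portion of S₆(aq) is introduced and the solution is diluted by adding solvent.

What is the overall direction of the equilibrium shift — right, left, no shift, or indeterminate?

Adding S₆ (aq), a reactant, drives the reaction to the right.
Dilution lowers every aqueous concentration by the same factor. Δn_aq = 0 − 1 = -1, so the system shifts toward the side with more dissolved moles — to the left.
The individual effects push in opposite directions; without quantitative information the net direction cannot be determined.

cannot be determined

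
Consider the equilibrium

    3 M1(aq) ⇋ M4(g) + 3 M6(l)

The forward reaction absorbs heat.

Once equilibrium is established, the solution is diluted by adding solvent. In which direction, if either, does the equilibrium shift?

left

Dilution lowers every aqueous concentration by the same factor. Δn_aq = 0 − 3 = -3, so the system shifts toward the side with more dissolved moles — to the left.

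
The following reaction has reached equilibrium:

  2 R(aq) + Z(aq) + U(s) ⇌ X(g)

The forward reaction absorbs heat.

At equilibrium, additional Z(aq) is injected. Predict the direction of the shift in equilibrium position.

Adding Z (aq), a reactant, drives the reaction to the right.

right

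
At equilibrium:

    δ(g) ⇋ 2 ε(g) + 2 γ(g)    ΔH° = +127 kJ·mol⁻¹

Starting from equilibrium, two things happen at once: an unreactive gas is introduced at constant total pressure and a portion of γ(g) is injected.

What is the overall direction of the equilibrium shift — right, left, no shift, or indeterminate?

Adding inert gas at constant total pressure expands the volume and lowers every reacting partial pressure. With Δn_gas = 4 − 1 = +3, Q moves away from K toward the side with fewer gas moles, so the system shifts toward the side with more gas moles — to the right.
Adding γ (g), a product, drives the reaction to the left.
The individual effects push in opposite directions; without quantitative information the net direction cannot be determined.

cannot be determined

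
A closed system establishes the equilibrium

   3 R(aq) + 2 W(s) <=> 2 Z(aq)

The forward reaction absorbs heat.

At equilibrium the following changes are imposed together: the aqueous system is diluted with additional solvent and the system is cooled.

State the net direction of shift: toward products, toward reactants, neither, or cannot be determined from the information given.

left

Dilution lowers every aqueous concentration by the same factor. Δn_aq = 2 − 3 = -1, so the system shifts toward the side with more dissolved moles — to the left.
The forward reaction is endothermic. Lowering T favours the exothermic direction — shift to the left.
All effects act in the same direction — net shift to the left.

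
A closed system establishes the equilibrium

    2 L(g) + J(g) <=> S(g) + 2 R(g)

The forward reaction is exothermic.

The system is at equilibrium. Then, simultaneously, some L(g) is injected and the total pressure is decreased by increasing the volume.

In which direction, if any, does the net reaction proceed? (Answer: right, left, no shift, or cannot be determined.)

right

Adding L (g), a reactant, drives the reaction to the right.
Gas moles: reactants 3, products 3. Δn_gas = 0, so a volume change leaves Q equal to K — no shift from this change.
Only the nonzero effect(s) matter; the net shift is to the right.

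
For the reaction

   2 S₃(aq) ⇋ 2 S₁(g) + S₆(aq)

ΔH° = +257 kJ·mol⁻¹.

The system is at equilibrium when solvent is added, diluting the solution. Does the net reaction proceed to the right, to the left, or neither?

Dilution lowers every aqueous concentration by the same factor. Δn_aq = 1 − 2 = -1, so the system shifts toward the side with more dissolved moles — to the left.

left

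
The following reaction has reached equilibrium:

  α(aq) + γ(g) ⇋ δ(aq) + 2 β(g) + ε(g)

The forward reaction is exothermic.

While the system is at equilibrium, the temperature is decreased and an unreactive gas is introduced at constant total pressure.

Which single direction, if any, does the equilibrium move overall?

The forward reaction is exothermic. Lowering T favours the exothermic direction — shift to the right.
Adding inert gas at constant total pressure expands the volume and lowers every reacting partial pressure. With Δn_gas = 3 − 1 = +2, Q moves away from K toward the side with fewer gas moles, so the system shifts toward the side with more gas moles — to the right.
All effects act in the same direction — net shift to the right.

right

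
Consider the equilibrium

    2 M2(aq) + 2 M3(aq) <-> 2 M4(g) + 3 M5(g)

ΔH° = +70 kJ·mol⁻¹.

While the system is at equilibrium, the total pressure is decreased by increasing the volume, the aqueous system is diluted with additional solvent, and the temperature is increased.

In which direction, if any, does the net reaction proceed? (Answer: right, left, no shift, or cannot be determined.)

Gas moles: reactants 0, products 5 (Δn_gas = +5). Expansion shifts the system toward the side with more moles of gas — to the right.
Dilution lowers every aqueous concentration by the same factor. Δn_aq = 0 − 4 = -4, so the system shifts toward the side with more dissolved moles — to the left.
The forward reaction is endothermic. Raising T favours the endothermic direction — shift to the right.
The individual effects push in opposite directions; without quantitative information the net direction cannot be determined.

cannot be determined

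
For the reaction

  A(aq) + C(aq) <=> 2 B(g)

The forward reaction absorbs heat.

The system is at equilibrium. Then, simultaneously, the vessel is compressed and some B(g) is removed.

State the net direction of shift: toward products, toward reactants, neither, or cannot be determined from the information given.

cannot be determined

Gas moles: reactants 0, products 2 (Δn_gas = +2). Compression shifts the system toward the side with fewer moles of gas — to the left.
Removing B (g), a product, drives the reaction to the right.
The individual effects push in opposite directions; without quantitative information the net direction cannot be determined.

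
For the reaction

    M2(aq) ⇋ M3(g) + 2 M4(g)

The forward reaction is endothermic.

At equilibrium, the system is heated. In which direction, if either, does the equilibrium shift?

The forward reaction is endothermic. Raising T favours the endothermic direction — shift to the right.

right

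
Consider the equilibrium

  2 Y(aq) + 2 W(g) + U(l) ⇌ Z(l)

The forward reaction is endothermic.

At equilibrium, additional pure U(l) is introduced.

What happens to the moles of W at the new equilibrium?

unchanged

U is a pure liquid; its activity is 1 regardless of amount, so Q is unaffected — no shift from this change.
No net shift occurs, so the amount of W is unchanged.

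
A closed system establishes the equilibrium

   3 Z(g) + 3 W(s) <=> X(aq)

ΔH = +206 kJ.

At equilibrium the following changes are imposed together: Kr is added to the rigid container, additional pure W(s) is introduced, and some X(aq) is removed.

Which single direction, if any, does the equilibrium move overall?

At constant volume, adding an inert gas leaves every reacting species' partial pressure unchanged, so Q is unchanged — no shift from this change.
W is a pure solid; its activity is 1 regardless of amount, so Q is unaffected — no shift from this change.
Removing X (aq), a product, drives the reaction to the right.
Only the nonzero effect(s) matter; the net shift is to the right.

right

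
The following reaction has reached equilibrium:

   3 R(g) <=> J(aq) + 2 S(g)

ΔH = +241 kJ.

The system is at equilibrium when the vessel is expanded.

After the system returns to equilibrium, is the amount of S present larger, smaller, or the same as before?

decreases

Gas moles: reactants 3, products 2 (Δn_gas = -1). Expansion shifts the system toward the side with more moles of gas — to the left.
The net shift is to the left. S is a product, so its amount decreases.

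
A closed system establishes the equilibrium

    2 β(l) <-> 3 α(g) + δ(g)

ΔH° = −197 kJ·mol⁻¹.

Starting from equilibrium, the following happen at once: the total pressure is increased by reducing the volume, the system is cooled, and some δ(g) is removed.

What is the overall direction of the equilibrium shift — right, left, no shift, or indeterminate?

Gas moles: reactants 0, products 4 (Δn_gas = +4). Compression shifts the system toward the side with fewer moles of gas — to the left.
The forward reaction is exothermic. Lowering T favours the exothermic direction — shift to the right.
Removing δ (g), a product, drives the reaction to the right.
The individual effects push in opposite directions; without quantitative information the net direction cannot be determined.

cannot be determined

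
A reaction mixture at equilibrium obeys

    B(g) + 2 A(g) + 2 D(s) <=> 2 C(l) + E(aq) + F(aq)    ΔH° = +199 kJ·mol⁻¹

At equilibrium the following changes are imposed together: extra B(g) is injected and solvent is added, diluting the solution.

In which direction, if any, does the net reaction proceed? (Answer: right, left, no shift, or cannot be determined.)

right

Adding B (g), a reactant, drives the reaction to the right.
Dilution lowers every aqueous concentration by the same factor. Δn_aq = 2 − 0 = +2, so the system shifts toward the side with more dissolved moles — to the right.
All effects act in the same direction — net shift to the right.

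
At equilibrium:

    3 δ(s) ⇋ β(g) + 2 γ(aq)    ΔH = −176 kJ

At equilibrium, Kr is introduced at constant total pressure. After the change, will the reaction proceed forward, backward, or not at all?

Adding inert gas at constant total pressure expands the volume and lowers every reacting partial pressure. With Δn_gas = 1 − 0 = +1, Q moves away from K toward the side with fewer gas moles, so the system shifts toward the side with more gas moles — to the right.

right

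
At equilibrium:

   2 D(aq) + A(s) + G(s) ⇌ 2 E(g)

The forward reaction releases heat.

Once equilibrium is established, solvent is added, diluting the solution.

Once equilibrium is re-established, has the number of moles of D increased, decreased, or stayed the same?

Dilution lowers every aqueous concentration by the same factor. Δn_aq = 0 − 2 = -2, so the system shifts toward the side with more dissolved moles — to the left.
The net shift is to the left. D is a reactant, so its amount increases.

increases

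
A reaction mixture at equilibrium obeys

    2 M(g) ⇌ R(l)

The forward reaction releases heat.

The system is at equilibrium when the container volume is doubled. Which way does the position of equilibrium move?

Gas moles: reactants 2, products 0 (Δn_gas = -2). Expansion shifts the system toward the side with more moles of gas — to the left.

left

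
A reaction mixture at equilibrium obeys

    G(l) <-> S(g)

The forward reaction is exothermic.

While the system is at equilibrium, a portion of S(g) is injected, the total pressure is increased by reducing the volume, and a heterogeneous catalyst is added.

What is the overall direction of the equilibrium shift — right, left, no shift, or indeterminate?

left

Adding S (g), a product, drives the reaction to the left.
Gas moles: reactants 0, products 1 (Δn_gas = +1). Compression shifts the system toward the side with fewer moles of gas — to the left.
A catalyst speeds both forward and reverse rates equally; it changes neither Q nor K — no shift from this change.
Only the nonzero effect(s) matter; the net shift is to the left.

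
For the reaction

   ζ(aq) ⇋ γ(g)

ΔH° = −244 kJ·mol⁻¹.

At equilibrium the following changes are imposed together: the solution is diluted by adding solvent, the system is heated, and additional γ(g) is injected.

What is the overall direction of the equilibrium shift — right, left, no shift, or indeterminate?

Dilution lowers every aqueous concentration by the same factor. Δn_aq = 0 − 1 = -1, so the system shifts toward the side with more dissolved moles — to the left.
The forward reaction is exothermic. Raising T favours the endothermic direction — shift to the left.
Adding γ (g), a product, drives the reaction to the left.
All effects act in the same direction — net shift to the left.

left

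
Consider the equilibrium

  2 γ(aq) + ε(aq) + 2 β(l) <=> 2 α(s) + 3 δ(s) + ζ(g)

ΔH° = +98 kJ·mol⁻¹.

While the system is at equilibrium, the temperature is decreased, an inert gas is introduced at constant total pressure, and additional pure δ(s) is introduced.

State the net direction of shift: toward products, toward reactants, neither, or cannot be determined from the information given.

The forward reaction is endothermic. Lowering T favours the exothermic direction — shift to the left.
Adding inert gas at constant total pressure expands the volume and lowers every reacting partial pressure. With Δn_gas = 1 − 0 = +1, Q moves away from K toward the side with fewer gas moles, so the system shifts toward the side with more gas moles — to the right.
δ is a pure solid; its activity is 1 regardless of amount, so Q is unaffected — no shift from this change.
The individual effects push in opposite directions; without quantitative information the net direction cannot be determined.

cannot be determined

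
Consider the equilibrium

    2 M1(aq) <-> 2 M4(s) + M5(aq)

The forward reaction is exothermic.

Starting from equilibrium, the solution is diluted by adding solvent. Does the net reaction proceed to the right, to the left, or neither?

Dilution lowers every aqueous concentration by the same factor. Δn_aq = 1 − 2 = -1, so the system shifts toward the side with more dissolved moles — to the left.

left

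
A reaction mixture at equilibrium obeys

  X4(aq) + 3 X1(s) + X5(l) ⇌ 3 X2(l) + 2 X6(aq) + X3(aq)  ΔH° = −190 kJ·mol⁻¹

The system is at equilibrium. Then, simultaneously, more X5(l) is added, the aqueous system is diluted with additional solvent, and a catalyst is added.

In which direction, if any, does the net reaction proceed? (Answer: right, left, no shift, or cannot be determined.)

right

X5 is a pure liquid; its activity is 1 regardless of amount, so Q is unaffected — no shift from this change.
Dilution lowers every aqueous concentration by the same factor. Δn_aq = 3 − 1 = +2, so the system shifts toward the side with more dissolved moles — to the right.
A catalyst speeds both forward and reverse rates equally; it changes neither Q nor K — no shift from this change.
Only the nonzero effect(s) matter; the net shift is to the right.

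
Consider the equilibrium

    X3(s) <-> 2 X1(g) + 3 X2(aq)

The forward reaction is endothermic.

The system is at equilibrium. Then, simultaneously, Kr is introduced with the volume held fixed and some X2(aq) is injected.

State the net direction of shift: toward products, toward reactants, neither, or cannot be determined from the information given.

left

At constant volume, adding an inert gas leaves every reacting species' partial pressure unchanged, so Q is unchanged — no shift from this change.
Adding X2 (aq), a product, drives the reaction to the left.
Only the nonzero effect(s) matter; the net shift is to the left.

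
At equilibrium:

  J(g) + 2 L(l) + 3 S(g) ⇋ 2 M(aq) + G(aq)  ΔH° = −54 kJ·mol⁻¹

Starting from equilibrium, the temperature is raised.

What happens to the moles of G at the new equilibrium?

decreases

The forward reaction is exothermic. Raising T favours the endothermic direction — shift to the left.
The net shift is to the left. G is a product, so its amount decreases.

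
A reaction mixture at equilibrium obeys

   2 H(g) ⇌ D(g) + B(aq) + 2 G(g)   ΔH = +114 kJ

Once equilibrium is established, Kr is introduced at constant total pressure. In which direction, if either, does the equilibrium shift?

right

Adding inert gas at constant total pressure expands the volume and lowers every reacting partial pressure. With Δn_gas = 3 − 2 = +1, Q moves away from K toward the side with fewer gas moles, so the system shifts toward the side with more gas moles — to the right.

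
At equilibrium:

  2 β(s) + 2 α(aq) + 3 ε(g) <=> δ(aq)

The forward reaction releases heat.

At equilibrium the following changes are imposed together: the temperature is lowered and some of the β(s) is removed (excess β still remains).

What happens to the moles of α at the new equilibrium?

The forward reaction is exothermic. Lowering T favours the exothermic direction — shift to the right.
β is a pure solid; its activity is 1 regardless of amount, so Q is unaffected — no shift from this change.
The net shift is to the right. α is a reactant, so its amount decreases.

decreases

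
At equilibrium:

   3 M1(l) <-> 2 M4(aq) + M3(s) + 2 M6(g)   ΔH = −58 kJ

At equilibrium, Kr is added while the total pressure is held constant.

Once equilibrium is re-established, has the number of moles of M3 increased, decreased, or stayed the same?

increases

Adding inert gas at constant total pressure expands the volume and lowers every reacting partial pressure. With Δn_gas = 2 − 0 = +2, Q moves away from K toward the side with fewer gas moles, so the system shifts toward the side with more gas moles — to the right.
The net shift is to the right. M3 is a product, so its amount increases.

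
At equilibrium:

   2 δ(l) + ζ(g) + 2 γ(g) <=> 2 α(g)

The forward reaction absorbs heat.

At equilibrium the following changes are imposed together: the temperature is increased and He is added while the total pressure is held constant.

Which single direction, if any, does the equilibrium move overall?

cannot be determined

The forward reaction is endothermic. Raising T favours the endothermic direction — shift to the right.
Adding inert gas at constant total pressure expands the volume and lowers every reacting partial pressure. With Δn_gas = 2 − 3 = -1, Q moves away from K toward the side with fewer gas moles, so the system shifts toward the side with more gas moles — to the left.
The individual effects push in opposite directions; without quantitative information the net direction cannot be determined.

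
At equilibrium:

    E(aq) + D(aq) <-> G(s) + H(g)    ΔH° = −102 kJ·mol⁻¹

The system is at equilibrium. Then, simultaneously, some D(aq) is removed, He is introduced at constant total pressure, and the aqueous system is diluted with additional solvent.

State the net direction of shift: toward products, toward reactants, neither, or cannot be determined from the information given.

cannot be determined

Removing D (aq), a reactant, drives the reaction to the left.
Adding inert gas at constant total pressure expands the volume and lowers every reacting partial pressure. With Δn_gas = 1 − 0 = +1, Q moves away from K toward the side with fewer gas moles, so the system shifts toward the side with more gas moles — to the right.
Dilution lowers every aqueous concentration by the same factor. Δn_aq = 0 − 2 = -2, so the system shifts toward the side with more dissolved moles — to the left.
The individual effects push in opposite directions; without quantitative information the net direction cannot be determined.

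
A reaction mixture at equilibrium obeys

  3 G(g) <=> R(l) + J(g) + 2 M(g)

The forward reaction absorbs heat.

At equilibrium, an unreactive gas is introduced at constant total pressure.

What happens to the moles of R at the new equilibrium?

Adding inert gas at constant total pressure expands the volume, scaling every reacting partial pressure by the same factor. Δn_gas = 3 − 3 = 0, so Q is unchanged — no shift.
No net shift occurs, so the amount of R is unchanged.

unchanged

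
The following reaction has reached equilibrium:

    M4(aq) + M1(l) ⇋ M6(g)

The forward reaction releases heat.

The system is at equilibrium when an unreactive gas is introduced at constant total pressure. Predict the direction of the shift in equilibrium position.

Adding inert gas at constant total pressure expands the volume and lowers every reacting partial pressure. With Δn_gas = 1 − 0 = +1, Q moves away from K toward the side with fewer gas moles, so the system shifts toward the side with more gas moles — to the right.

right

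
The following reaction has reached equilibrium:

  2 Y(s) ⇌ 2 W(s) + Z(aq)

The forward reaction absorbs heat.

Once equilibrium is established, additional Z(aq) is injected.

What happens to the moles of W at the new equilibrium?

decreases

Adding Z (aq), a product, drives the reaction to the left.
The net shift is to the left. W is a product, so its amount decreases.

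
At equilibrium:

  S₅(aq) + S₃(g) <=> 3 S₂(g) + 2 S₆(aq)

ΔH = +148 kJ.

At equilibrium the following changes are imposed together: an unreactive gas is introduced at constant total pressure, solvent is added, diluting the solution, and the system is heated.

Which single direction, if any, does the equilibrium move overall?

Adding inert gas at constant total pressure expands the volume and lowers every reacting partial pressure. With Δn_gas = 3 − 1 = +2, Q moves away from K toward the side with fewer gas moles, so the system shifts toward the side with more gas moles — to the right.
Dilution lowers every aqueous concentration by the same factor. Δn_aq = 2 − 1 = +1, so the system shifts toward the side with more dissolved moles — to the right.
The forward reaction is endothermic. Raising T favours the endothermic direction — shift to the right.
All effects act in the same direction — net shift to the right.

right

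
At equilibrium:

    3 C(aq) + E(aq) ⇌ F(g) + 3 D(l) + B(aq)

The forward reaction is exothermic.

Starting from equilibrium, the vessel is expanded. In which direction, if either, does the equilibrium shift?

Gas moles: reactants 0, products 1 (Δn_gas = +1). Expansion shifts the system toward the side with more moles of gas — to the right.

right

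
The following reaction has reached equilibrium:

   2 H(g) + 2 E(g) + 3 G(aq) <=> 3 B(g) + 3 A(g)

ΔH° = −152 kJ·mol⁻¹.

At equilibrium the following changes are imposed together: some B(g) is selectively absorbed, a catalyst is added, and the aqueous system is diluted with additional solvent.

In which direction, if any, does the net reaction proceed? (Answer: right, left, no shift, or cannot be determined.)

Removing B (g), a product, drives the reaction to the right.
A catalyst speeds both forward and reverse rates equally; it changes neither Q nor K — no shift from this change.
Dilution lowers every aqueous concentration by the same factor. Δn_aq = 0 − 3 = -3, so the system shifts toward the side with more dissolved moles — to the left.
The individual effects push in opposite directions; without quantitative information the net direction cannot be determined.

cannot be determined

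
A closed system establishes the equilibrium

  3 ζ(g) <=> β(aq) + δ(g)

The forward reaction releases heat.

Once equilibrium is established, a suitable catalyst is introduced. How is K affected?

unchanged

The equilibrium constant depends only on temperature. This perturbation changes neither the position of equilibrium nor K.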